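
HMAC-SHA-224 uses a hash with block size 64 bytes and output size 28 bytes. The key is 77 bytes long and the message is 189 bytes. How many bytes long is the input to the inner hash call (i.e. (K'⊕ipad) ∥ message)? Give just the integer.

253

Key is 77 > 64 bytes, so it is hashed to 28 bytes then zero-padded to 64: |K'| = 64.
Inner input = (K'⊕ipad) ∥ m → 64 + 189 = 253 bytes.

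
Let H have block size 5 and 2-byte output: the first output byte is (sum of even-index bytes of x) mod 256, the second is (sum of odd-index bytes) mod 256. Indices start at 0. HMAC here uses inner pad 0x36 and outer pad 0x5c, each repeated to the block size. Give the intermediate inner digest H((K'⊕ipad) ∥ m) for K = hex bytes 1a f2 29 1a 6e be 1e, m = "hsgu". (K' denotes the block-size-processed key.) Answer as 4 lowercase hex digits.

4d01

Key hex bytes 1a f2 29 1a 6e be 1e is 7 bytes > B = 5, so hash it first: H(key) = cf ca, then zero-pad to 5 bytes: K' = cf ca 00 00 00.
K' ⊕ ipad = f9 fc 36 36 36.
Inner input = f9 fc 36 36 36 ∥ 68 73 67 75.
Inner hash: even-index sum = 589 mod 256 = 77; odd-index sum = 513 mod 256 = 1 → 4d 01.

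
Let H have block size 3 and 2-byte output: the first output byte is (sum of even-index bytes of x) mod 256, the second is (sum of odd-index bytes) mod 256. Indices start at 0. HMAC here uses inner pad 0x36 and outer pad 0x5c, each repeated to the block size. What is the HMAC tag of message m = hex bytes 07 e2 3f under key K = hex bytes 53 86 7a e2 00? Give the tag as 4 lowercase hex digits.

Key hex bytes 53 86 7a e2 00 is 5 bytes > B = 3, so hash it first: H(key) = cd 68, then zero-pad to 3 bytes: K' = cd 68 00.
K' ⊕ ipad = fb 5e 36.  K' ⊕ opad = 91 34 5c.
Inner input = (K'⊕ipad) ∥ m = fb 5e 36 ∥ 07 e2 3f.
Inner hash: even-index sum = 531 mod 256 = 19; odd-index sum = 164 mod 256 = 164 → 13 a4.
Outer input = (K'⊕opad) ∥ inner = 91 34 5c ∥ 13 a4.
Outer hash (tag): even-index sum = 401 mod 256 = 145; odd-index sum = 71 mod 256 = 71 → 91 47.

9147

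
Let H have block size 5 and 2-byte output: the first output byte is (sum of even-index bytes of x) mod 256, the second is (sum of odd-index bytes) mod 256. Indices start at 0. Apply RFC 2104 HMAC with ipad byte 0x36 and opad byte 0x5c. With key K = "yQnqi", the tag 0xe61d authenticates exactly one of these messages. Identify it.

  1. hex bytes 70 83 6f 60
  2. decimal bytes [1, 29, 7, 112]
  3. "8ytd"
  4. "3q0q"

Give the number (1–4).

Key "yQnqi" = 79 51 6e 71 69 is exactly B = 5 bytes: K' = 79 51 6e 71 69.
K' ⊕ ipad = 4f 67 58 47 5f; K' ⊕ opad = 25 0d 32 2d 35.
m1: inner = H(4f 67 58 47 5f 70 83 6f 60) = e9 8d; tag = H(25 0d 32 2d 35 e9 8d) = 1923
m2: inner = H(4f 67 58 47 5f 01 1d 07 70) = 93 b6; tag = H(25 0d 32 2d 35 93 b6) = 42cd
m3: inner = H(4f 67 58 47 5f 38 79 74 64) = e3 5a; tag = H(25 0d 32 2d 35 e3 5a) = e61d ← matches
m4: inner = H(4f 67 58 47 5f 33 71 30 71) = e8 11; tag = H(25 0d 32 2d 35 e8 11) = 9d22

3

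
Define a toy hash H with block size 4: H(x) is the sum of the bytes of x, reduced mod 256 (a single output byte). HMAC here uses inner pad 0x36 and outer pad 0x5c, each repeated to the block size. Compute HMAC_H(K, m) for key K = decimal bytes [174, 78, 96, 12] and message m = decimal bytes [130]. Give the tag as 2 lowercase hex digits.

b2

Key decimal bytes [174, 78, 96, 12] = ae 4e 60 0c is exactly B = 4 bytes: K' = ae 4e 60 0c.
K' ⊕ ipad = 98 78 56 3a.  K' ⊕ opad = f2 12 3c 50.
Inner input = (K'⊕ipad) ∥ m = 98 78 56 3a ∥ 82.
Inner hash: sum = 152+120+86+58+130 = 546; mod 256 = 34 → 22.
Outer input = (K'⊕opad) ∥ inner = f2 12 3c 50 ∥ 22.
Outer hash (tag): sum = 242+18+60+80+34 = 434; mod 256 = 178 → b2.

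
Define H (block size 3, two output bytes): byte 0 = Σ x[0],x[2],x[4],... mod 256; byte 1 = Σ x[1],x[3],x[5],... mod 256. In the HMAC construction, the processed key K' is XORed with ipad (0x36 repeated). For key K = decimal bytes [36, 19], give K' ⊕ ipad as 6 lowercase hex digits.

122536

Key decimal bytes [36, 19] = 24 13 is 2 bytes ≤ B = 3; zero-pad to 3 bytes: K' = 24 13 00.
XOR each byte with 0x36: 24⊕36=12, 13⊕36=25, 00⊕36=36.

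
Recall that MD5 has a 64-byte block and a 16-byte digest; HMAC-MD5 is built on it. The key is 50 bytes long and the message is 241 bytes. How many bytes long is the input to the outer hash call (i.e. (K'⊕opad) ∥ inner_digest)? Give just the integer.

80

Key is 50 ≤ 64 bytes, zero-padded: |K'| = 64.
Outer input = (K'⊕opad) ∥ H(inner) → 64 + 16 = 80 bytes.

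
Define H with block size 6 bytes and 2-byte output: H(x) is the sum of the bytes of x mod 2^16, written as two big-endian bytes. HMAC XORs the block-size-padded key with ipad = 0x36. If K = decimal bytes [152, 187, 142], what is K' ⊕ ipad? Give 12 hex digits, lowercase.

Key decimal bytes [152, 187, 142] = 98 bb 8e is 3 bytes ≤ B = 6; zero-pad to 6 bytes: K' = 98 bb 8e 00 00 00.
XOR each byte with 0x36: 98⊕36=ae, bb⊕36=8d, 8e⊕36=b8, 00⊕36=36, 00⊕36=36, 00⊕36=36.

ae8db8363636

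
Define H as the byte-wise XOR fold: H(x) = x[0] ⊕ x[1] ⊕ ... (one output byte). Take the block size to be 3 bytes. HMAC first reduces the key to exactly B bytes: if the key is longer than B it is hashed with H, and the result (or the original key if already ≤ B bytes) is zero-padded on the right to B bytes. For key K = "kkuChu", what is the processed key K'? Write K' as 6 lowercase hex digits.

|K| = 6 > B = 3, so first hash the key.
H(K): XOR 6b⊕6b⊕75⊕43⊕68⊕75 = 2b.
Zero-pad H(K) = 2b to 3 bytes: K' = 2b 00 00.

2b0000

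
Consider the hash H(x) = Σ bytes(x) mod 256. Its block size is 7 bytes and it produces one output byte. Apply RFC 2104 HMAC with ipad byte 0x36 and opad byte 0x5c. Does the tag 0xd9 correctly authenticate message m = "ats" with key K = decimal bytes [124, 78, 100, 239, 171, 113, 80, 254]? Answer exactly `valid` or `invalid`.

Key decimal bytes [124, 78, 100, 239, 171, 113, 80, 254] = 7c 4e 64 ef ab 71 50 fe is 8 bytes > B = 7, so hash it first: H(key) = 87, then zero-pad to 7 bytes: K' = 87 00 00 00 00 00 00.
K' ⊕ ipad = b1 36 36 36 36 36 36; K' ⊕ opad = db 5c 5c 5c 5c 5c 5c.
Inner hash: sum = 177+54+54+54+54+54+54+97+116+115 = 829; mod 256 = 61 → 3d.
Outer hash (recomputed tag): sum = 219+92+92+92+92+92+92+61 = 832; mod 256 = 64 → 40.
Recomputed tag = 40; claimed = d9 → mismatch.

invalid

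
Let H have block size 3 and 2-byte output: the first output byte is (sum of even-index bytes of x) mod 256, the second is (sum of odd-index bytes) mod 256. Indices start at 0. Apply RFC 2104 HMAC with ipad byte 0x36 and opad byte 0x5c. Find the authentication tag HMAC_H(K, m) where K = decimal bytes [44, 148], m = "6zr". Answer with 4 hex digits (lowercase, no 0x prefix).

1692

Key decimal bytes [44, 148] = 2c 94 is 2 bytes ≤ B = 3; zero-pad to 3 bytes: K' = 2c 94 00.
K' ⊕ ipad = 1a a2 36.  K' ⊕ opad = 70 c8 5c.
Inner input = (K'⊕ipad) ∥ m = 1a a2 36 ∥ 36 7a 72.
Inner hash: even-index sum = 202 mod 256 = 202; odd-index sum = 330 mod 256 = 74 → ca 4a.
Outer input = (K'⊕opad) ∥ inner = 70 c8 5c ∥ ca 4a.
Outer hash (tag): even-index sum = 278 mod 256 = 22; odd-index sum = 402 mod 256 = 146 → 16 92.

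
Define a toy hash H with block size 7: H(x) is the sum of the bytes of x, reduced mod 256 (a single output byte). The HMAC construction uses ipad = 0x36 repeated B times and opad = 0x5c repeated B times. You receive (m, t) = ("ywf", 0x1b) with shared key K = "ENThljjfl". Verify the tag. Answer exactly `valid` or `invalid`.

Key "ENThljjfl" = 45 4e 54 68 6c 6a 6a 66 6c is 9 bytes > B = 7, so hash it first: H(key) = 61, then zero-pad to 7 bytes: K' = 61 00 00 00 00 00 00.
K' ⊕ ipad = 57 36 36 36 36 36 36; K' ⊕ opad = 3d 5c 5c 5c 5c 5c 5c.
Inner hash: sum = 87+54+54+54+54+54+54+121+119+102 = 753; mod 256 = 241 → f1.
Outer hash (recomputed tag): sum = 61+92+92+92+92+92+92+241 = 854; mod 256 = 86 → 56.
Recomputed tag = 56; claimed = 1b → mismatch.

invalid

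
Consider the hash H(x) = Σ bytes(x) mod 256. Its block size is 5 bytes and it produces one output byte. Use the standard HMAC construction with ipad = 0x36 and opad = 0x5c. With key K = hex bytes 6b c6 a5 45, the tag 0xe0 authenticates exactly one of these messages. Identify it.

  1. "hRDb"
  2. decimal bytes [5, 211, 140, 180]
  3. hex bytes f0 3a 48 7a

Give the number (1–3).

2

Key hex bytes 6b c6 a5 45 is 4 bytes ≤ B = 5; zero-pad to 5 bytes: K' = 6b c6 a5 45 00.
K' ⊕ ipad = 5d f0 93 73 36; K' ⊕ opad = 37 9a f9 19 5c.
m1: inner = H(5d f0 93 73 36 68 52 44 62) = e9; tag = H(37 9a f9 19 5c e9) = 28
m2: inner = H(5d f0 93 73 36 05 d3 8c b4) = a1; tag = H(37 9a f9 19 5c a1) = e0 ← matches
m3: inner = H(5d f0 93 73 36 f0 3a 48 7a) = 75; tag = H(37 9a f9 19 5c 75) = b4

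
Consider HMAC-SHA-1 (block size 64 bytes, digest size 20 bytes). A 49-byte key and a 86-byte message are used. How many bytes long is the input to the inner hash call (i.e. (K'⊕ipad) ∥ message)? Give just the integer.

150

Key is 49 ≤ 64 bytes, zero-padded: |K'| = 64.
Inner input = (K'⊕ipad) ∥ m → 64 + 86 = 150 bytes.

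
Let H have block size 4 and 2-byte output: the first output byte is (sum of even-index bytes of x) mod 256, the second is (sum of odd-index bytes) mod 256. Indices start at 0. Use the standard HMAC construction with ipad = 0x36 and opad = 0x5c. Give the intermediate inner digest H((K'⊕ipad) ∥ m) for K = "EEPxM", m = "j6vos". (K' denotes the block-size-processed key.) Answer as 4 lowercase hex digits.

5d66

Key "EEPxM" = 45 45 50 78 4d is 5 bytes > B = 4, so hash it first: H(key) = e2 bd, then zero-pad to 4 bytes: K' = e2 bd 00 00.
K' ⊕ ipad = d4 8b 36 36.
Inner input = d4 8b 36 36 ∥ 6a 36 76 6f 73.
Inner hash: even-index sum = 605 mod 256 = 93; odd-index sum = 358 mod 256 = 102 → 5d 66.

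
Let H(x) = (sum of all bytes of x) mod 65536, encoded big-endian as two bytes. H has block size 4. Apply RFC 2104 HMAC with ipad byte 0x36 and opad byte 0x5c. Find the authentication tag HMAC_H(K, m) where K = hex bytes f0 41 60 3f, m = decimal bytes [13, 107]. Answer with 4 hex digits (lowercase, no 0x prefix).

Key hex bytes f0 41 60 3f is exactly B = 4 bytes: K' = f0 41 60 3f.
K' ⊕ ipad = c6 77 56 09.  K' ⊕ opad = ac 1d 3c 63.
Inner input = (K'⊕ipad) ∥ m = c6 77 56 09 ∥ 0d 6b.
Inner hash: sum = 198+119+86+9+13+107 = 532 → 02 14.
Outer input = (K'⊕opad) ∥ inner = ac 1d 3c 63 ∥ 02 14.
Outer hash (tag): sum = 172+29+60+99+2+20 = 382 → 01 7e.

017e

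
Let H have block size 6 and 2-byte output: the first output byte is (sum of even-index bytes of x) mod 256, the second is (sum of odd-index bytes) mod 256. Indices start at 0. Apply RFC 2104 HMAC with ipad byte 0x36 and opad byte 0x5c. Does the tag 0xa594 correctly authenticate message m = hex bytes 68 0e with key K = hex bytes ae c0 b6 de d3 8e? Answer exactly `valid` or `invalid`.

Key hex bytes ae c0 b6 de d3 8e is exactly B = 6 bytes: K' = ae c0 b6 de d3 8e.
K' ⊕ ipad = 98 f6 80 e8 e5 b8; K' ⊕ opad = f2 9c ea 82 8f d2.
Inner hash: even-index sum = 613 mod 256 = 101; odd-index sum = 676 mod 256 = 164 → 65 a4.
Outer hash (recomputed tag): even-index sum = 720 mod 256 = 208; odd-index sum = 660 mod 256 = 148 → d0 94.
Recomputed tag = d094; claimed = a594 → mismatch.

invalid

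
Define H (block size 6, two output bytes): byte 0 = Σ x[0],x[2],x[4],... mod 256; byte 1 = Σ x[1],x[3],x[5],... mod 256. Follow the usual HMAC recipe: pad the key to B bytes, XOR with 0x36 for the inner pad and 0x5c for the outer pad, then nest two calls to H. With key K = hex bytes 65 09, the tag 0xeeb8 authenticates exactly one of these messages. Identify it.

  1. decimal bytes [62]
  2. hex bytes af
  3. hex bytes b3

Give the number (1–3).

Key hex bytes 65 09 is 2 bytes ≤ B = 6; zero-pad to 6 bytes: K' = 65 09 00 00 00 00.
K' ⊕ ipad = 53 3f 36 36 36 36; K' ⊕ opad = 39 55 5c 5c 5c 5c.
m1: inner = H(53 3f 36 36 36 36 3e) = fd ab; tag = H(39 55 5c 5c 5c 5c fd ab) = eeb8 ← matches
m2: inner = H(53 3f 36 36 36 36 af) = 6e ab; tag = H(39 55 5c 5c 5c 5c 6e ab) = 5fb8
m3: inner = H(53 3f 36 36 36 36 b3) = 72 ab; tag = H(39 55 5c 5c 5c 5c 72 ab) = 63b8

1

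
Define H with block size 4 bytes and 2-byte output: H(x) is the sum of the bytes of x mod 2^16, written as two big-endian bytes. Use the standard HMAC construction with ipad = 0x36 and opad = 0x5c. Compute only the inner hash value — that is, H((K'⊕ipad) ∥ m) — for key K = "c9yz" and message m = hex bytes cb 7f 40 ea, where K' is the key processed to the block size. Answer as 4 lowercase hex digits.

0373

Key "c9yz" = 63 39 79 7a is exactly B = 4 bytes: K' = 63 39 79 7a.
K' ⊕ ipad = 55 0f 4f 4c.
Inner input = 55 0f 4f 4c ∥ cb 7f 40 ea.
Inner hash: sum = 85+15+79+76+203+127+64+234 = 883 → 03 73.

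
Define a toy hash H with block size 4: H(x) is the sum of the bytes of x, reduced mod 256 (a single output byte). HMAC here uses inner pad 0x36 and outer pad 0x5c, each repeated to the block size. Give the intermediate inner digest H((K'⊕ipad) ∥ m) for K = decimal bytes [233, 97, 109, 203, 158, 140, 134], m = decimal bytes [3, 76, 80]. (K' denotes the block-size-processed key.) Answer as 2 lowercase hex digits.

45

Key decimal bytes [233, 97, 109, 203, 158, 140, 134] = e9 61 6d cb 9e 8c 86 is 7 bytes > B = 4, so hash it first: H(key) = 32, then zero-pad to 4 bytes: K' = 32 00 00 00.
K' ⊕ ipad = 04 36 36 36.
Inner input = 04 36 36 36 ∥ 03 4c 50.
Inner hash: sum = 4+54+54+54+3+76+80 = 325; mod 256 = 69 → 45.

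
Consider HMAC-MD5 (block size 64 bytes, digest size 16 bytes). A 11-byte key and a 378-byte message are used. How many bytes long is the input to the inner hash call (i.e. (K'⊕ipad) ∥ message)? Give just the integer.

442

Key is 11 ≤ 64 bytes, zero-padded: |K'| = 64.
Inner input = (K'⊕ipad) ∥ m → 64 + 378 = 442 bytes.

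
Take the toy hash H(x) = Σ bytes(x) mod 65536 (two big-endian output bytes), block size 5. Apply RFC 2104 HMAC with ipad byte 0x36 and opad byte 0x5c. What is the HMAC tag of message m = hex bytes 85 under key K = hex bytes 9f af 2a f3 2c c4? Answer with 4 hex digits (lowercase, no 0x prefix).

0244

Key hex bytes 9f af 2a f3 2c c4 is 6 bytes > B = 5, so hash it first: H(key) = 03 5b, then zero-pad to 5 bytes: K' = 03 5b 00 00 00.
K' ⊕ ipad = 35 6d 36 36 36.  K' ⊕ opad = 5f 07 5c 5c 5c.
Inner input = (K'⊕ipad) ∥ m = 35 6d 36 36 36 ∥ 85.
Inner hash: sum = 53+109+54+54+54+133 = 457 → 01 c9.
Outer input = (K'⊕opad) ∥ inner = 5f 07 5c 5c 5c ∥ 01 c9.
Outer hash (tag): sum = 95+7+92+92+92+1+201 = 580 → 02 44.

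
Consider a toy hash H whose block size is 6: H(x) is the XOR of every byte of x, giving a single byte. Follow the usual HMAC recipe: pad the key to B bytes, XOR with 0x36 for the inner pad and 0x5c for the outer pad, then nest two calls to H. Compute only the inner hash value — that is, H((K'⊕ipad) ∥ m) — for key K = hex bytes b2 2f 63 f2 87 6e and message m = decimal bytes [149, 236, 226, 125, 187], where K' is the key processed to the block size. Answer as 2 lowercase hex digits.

b8

Key hex bytes b2 2f 63 f2 87 6e is exactly B = 6 bytes: K' = b2 2f 63 f2 87 6e.
K' ⊕ ipad = 84 19 55 c4 b1 58.
Inner input = 84 19 55 c4 b1 58 ∥ 95 ec e2 7d bb.
Inner hash: XOR 84⊕19⊕55⊕c4⊕b1⊕58⊕95⊕ec⊕e2⊕7d⊕bb = b8.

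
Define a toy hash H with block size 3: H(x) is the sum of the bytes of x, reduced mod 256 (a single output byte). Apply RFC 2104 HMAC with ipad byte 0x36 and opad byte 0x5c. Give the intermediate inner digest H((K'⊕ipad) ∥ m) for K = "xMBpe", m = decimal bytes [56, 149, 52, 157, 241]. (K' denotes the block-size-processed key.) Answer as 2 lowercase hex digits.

e5

Key "xMBpe" = 78 4d 42 70 65 is 5 bytes > B = 3, so hash it first: H(key) = dc, then zero-pad to 3 bytes: K' = dc 00 00.
K' ⊕ ipad = ea 36 36.
Inner input = ea 36 36 ∥ 38 95 34 9d f1.
Inner hash: sum = 234+54+54+56+149+52+157+241 = 997; mod 256 = 229 → e5.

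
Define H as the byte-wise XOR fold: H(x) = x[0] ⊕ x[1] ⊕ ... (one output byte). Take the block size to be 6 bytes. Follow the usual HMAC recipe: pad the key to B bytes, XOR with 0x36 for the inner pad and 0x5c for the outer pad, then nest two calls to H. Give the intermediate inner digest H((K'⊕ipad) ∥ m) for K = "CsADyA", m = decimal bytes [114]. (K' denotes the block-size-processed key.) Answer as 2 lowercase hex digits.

7f

Key "CsADyA" = 43 73 41 44 79 41 is exactly B = 6 bytes: K' = 43 73 41 44 79 41.
K' ⊕ ipad = 75 45 77 72 4f 77.
Inner input = 75 45 77 72 4f 77 ∥ 72.
Inner hash: XOR 75⊕45⊕77⊕72⊕4f⊕77⊕72 = 7f.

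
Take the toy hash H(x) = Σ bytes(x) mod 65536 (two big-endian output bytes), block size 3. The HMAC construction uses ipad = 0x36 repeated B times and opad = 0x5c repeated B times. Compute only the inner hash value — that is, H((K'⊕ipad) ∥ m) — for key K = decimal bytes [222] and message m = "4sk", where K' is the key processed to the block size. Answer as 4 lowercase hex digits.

0266

Key decimal bytes [222] = de is 1 byte ≤ B = 3; zero-pad to 3 bytes: K' = de 00 00.
K' ⊕ ipad = e8 36 36.
Inner input = e8 36 36 ∥ 34 73 6b.
Inner hash: sum = 232+54+54+52+115+107 = 614 → 02 66.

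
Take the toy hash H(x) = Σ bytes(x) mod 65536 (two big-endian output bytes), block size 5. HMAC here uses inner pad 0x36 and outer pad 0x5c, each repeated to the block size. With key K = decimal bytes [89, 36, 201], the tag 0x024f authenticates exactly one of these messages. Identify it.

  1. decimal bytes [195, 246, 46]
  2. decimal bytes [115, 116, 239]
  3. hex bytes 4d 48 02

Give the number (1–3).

3

Key decimal bytes [89, 36, 201] = 59 24 c9 is 3 bytes ≤ B = 5; zero-pad to 5 bytes: K' = 59 24 c9 00 00.
K' ⊕ ipad = 6f 12 ff 36 36; K' ⊕ opad = 05 78 95 5c 5c.
m1: inner = H(6f 12 ff 36 36 c3 f6 2e) = 03 d3; tag = H(05 78 95 5c 5c 03 d3) = 02a0
m2: inner = H(6f 12 ff 36 36 73 74 ef) = 03 c2; tag = H(05 78 95 5c 5c 03 c2) = 028f
m3: inner = H(6f 12 ff 36 36 4d 48 02) = 02 83; tag = H(05 78 95 5c 5c 02 83) = 024f ← matches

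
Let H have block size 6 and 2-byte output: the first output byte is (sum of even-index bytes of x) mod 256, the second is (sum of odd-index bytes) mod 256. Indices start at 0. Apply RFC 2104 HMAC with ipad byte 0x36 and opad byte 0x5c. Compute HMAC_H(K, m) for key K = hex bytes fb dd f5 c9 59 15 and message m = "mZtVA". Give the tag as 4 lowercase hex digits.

Key hex bytes fb dd f5 c9 59 15 is exactly B = 6 bytes: K' = fb dd f5 c9 59 15.
K' ⊕ ipad = cd eb c3 ff 6f 23.  K' ⊕ opad = a7 81 a9 95 05 49.
Inner input = (K'⊕ipad) ∥ m = cd eb c3 ff 6f 23 ∥ 6d 5a 74 56 41.
Inner hash: even-index sum = 801 mod 256 = 33; odd-index sum = 701 mod 256 = 189 → 21 bd.
Outer input = (K'⊕opad) ∥ inner = a7 81 a9 95 05 49 ∥ 21 bd.
Outer hash (tag): even-index sum = 374 mod 256 = 118; odd-index sum = 540 mod 256 = 28 → 76 1c.

761c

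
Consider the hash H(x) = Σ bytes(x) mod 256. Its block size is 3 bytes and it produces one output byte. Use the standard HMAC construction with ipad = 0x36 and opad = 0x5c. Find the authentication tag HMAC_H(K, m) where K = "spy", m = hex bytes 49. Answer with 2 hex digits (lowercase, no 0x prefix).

a3

Key "spy" = 73 70 79 is exactly B = 3 bytes: K' = 73 70 79.
K' ⊕ ipad = 45 46 4f.  K' ⊕ opad = 2f 2c 25.
Inner input = (K'⊕ipad) ∥ m = 45 46 4f ∥ 49.
Inner hash: sum = 69+70+79+73 = 291; mod 256 = 35 → 23.
Outer input = (K'⊕opad) ∥ inner = 2f 2c 25 ∥ 23.
Outer hash (tag): sum = 47+44+37+35 = 163 → a3.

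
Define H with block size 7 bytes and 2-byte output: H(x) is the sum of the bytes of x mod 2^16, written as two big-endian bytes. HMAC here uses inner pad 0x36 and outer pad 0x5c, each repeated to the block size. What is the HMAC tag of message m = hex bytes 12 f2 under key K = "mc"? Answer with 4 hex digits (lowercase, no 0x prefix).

Key "mc" = 6d 63 is 2 bytes ≤ B = 7; zero-pad to 7 bytes: K' = 6d 63 00 00 00 00 00.
K' ⊕ ipad = 5b 55 36 36 36 36 36.  K' ⊕ opad = 31 3f 5c 5c 5c 5c 5c.
Inner input = (K'⊕ipad) ∥ m = 5b 55 36 36 36 36 36 ∥ 12 f2.
Inner hash: sum = 91+85+54+54+54+54+54+18+242 = 706 → 02 c2.
Outer input = (K'⊕opad) ∥ inner = 31 3f 5c 5c 5c 5c 5c ∥ 02 c2.
Outer hash (tag): sum = 49+63+92+92+92+92+92+2+194 = 768 → 03 00.

0300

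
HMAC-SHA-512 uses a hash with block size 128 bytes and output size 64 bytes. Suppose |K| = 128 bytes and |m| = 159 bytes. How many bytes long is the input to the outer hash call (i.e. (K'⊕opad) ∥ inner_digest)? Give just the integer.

Key is 128 ≤ 128 bytes, zero-padded: |K'| = 128.
Outer input = (K'⊕opad) ∥ H(inner) → 128 + 64 = 192 bytes.

192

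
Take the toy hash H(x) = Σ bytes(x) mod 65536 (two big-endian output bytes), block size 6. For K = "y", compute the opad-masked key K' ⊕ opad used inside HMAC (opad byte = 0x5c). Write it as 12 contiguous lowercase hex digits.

Key "y" = 79 is 1 byte ≤ B = 6; zero-pad to 6 bytes: K' = 79 00 00 00 00 00.
XOR each byte with 0x5c: 79⊕5c=25, 00⊕5c=5c, 00⊕5c=5c, 00⊕5c=5c, 00⊕5c=5c, 00⊕5c=5c.

255c5c5c5c5c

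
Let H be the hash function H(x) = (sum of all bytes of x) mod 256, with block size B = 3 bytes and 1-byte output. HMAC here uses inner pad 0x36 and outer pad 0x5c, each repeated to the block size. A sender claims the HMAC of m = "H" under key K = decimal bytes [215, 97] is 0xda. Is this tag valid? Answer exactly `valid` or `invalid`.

valid

Key decimal bytes [215, 97] = d7 61 is 2 bytes ≤ B = 3; zero-pad to 3 bytes: K' = d7 61 00.
K' ⊕ ipad = e1 57 36; K' ⊕ opad = 8b 3d 5c.
Inner hash: sum = 225+87+54+72 = 438; mod 256 = 182 → b6.
Outer hash (recomputed tag): sum = 139+61+92+182 = 474; mod 256 = 218 → da.
Recomputed tag = da; claimed = da → match.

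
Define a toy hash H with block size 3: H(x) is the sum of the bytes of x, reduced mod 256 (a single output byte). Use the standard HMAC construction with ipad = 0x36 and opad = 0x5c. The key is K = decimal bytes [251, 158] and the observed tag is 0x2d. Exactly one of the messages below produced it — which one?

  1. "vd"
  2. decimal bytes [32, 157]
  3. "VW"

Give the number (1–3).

Key decimal bytes [251, 158] = fb 9e is 2 bytes ≤ B = 3; zero-pad to 3 bytes: K' = fb 9e 00.
K' ⊕ ipad = cd a8 36; K' ⊕ opad = a7 c2 5c.
m1: inner = H(cd a8 36 76 64) = 85; tag = H(a7 c2 5c 85) = 4a
m2: inner = H(cd a8 36 20 9d) = 68; tag = H(a7 c2 5c 68) = 2d ← matches
m3: inner = H(cd a8 36 56 57) = 58; tag = H(a7 c2 5c 58) = 1d

2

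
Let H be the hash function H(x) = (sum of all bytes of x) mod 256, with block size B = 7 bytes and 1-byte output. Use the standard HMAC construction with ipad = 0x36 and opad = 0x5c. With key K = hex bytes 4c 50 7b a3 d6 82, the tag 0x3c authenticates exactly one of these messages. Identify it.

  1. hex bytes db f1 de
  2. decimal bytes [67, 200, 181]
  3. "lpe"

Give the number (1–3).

1

Key hex bytes 4c 50 7b a3 d6 82 is 6 bytes ≤ B = 7; zero-pad to 7 bytes: K' = 4c 50 7b a3 d6 82 00.
K' ⊕ ipad = 7a 66 4d 95 e0 b4 36; K' ⊕ opad = 10 0c 27 ff 8a de 5c.
m1: inner = H(7a 66 4d 95 e0 b4 36 db f1 de) = 36; tag = H(10 0c 27 ff 8a de 5c 36) = 3c ← matches
m2: inner = H(7a 66 4d 95 e0 b4 36 43 c8 b5) = 4c; tag = H(10 0c 27 ff 8a de 5c 4c) = 52
m3: inner = H(7a 66 4d 95 e0 b4 36 6c 70 65) = cd; tag = H(10 0c 27 ff 8a de 5c cd) = d3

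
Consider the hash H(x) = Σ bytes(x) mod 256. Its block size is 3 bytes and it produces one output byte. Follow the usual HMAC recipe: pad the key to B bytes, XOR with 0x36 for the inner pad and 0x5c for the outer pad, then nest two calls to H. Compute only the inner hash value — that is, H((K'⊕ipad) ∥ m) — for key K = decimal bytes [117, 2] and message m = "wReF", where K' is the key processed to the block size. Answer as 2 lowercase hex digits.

21

Key decimal bytes [117, 2] = 75 02 is 2 bytes ≤ B = 3; zero-pad to 3 bytes: K' = 75 02 00.
K' ⊕ ipad = 43 34 36.
Inner input = 43 34 36 ∥ 77 52 65 46.
Inner hash: sum = 67+52+54+119+82+101+70 = 545; mod 256 = 33 → 21.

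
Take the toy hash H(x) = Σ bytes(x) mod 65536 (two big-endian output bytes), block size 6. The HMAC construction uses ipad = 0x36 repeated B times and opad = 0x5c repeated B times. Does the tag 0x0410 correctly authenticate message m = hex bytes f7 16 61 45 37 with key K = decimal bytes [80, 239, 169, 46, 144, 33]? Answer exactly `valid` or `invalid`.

Key decimal bytes [80, 239, 169, 46, 144, 33] = 50 ef a9 2e 90 21 is exactly B = 6 bytes: K' = 50 ef a9 2e 90 21.
K' ⊕ ipad = 66 d9 9f 18 a6 17; K' ⊕ opad = 0c b3 f5 72 cc 7d.
Inner hash: sum = 102+217+159+24+166+23+247+22+97+69+55 = 1181 → 04 9d.
Outer hash (recomputed tag): sum = 12+179+245+114+204+125+4+157 = 1040 → 04 10.
Recomputed tag = 0410; claimed = 0410 → match.

valid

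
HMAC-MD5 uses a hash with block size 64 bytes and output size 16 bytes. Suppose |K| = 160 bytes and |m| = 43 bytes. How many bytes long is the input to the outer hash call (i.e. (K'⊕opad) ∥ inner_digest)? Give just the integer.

80

Key is 160 > 64 bytes, so it is hashed to 16 bytes then zero-padded to 64: |K'| = 64.
Outer input = (K'⊕opad) ∥ H(inner) → 64 + 16 = 80 bytes.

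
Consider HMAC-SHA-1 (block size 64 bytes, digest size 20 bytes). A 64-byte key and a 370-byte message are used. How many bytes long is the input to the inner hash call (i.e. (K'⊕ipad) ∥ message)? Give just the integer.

434

Key is 64 ≤ 64 bytes, zero-padded: |K'| = 64.
Inner input = (K'⊕ipad) ∥ m → 64 + 370 = 434 bytes.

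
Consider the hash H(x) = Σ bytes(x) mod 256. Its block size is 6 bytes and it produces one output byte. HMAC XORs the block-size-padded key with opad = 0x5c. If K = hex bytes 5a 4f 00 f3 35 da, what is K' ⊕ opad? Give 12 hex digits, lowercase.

Key hex bytes 5a 4f 00 f3 35 da is exactly B = 6 bytes: K' = 5a 4f 00 f3 35 da.
XOR each byte with 0x5c: 5a⊕5c=06, 4f⊕5c=13, 00⊕5c=5c, f3⊕5c=af, 35⊕5c=69, da⊕5c=86.

06135caf6986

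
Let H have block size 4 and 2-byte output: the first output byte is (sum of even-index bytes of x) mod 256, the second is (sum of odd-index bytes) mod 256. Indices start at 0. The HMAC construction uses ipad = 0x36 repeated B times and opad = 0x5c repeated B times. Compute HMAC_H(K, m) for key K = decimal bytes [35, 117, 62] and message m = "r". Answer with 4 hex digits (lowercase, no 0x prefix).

70fe

Key decimal bytes [35, 117, 62] = 23 75 3e is 3 bytes ≤ B = 4; zero-pad to 4 bytes: K' = 23 75 3e 00.
K' ⊕ ipad = 15 43 08 36.  K' ⊕ opad = 7f 29 62 5c.
Inner input = (K'⊕ipad) ∥ m = 15 43 08 36 ∥ 72.
Inner hash: even-index sum = 143 mod 256 = 143; odd-index sum = 121 mod 256 = 121 → 8f 79.
Outer input = (K'⊕opad) ∥ inner = 7f 29 62 5c ∥ 8f 79.
Outer hash (tag): even-index sum = 368 mod 256 = 112; odd-index sum = 254 mod 256 = 254 → 70 fe.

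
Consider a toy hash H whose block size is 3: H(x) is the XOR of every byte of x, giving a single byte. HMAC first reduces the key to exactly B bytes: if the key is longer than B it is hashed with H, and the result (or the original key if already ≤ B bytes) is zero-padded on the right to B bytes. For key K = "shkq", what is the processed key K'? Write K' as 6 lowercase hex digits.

010000

|K| = 4 > B = 3, so first hash the key.
H(K): XOR 73⊕68⊕6b⊕71 = 01.
Zero-pad H(K) = 01 to 3 bytes: K' = 01 00 00.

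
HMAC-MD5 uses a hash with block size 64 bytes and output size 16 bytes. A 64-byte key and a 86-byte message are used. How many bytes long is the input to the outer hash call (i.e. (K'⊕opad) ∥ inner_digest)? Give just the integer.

Key is 64 ≤ 64 bytes, zero-padded: |K'| = 64.
Outer input = (K'⊕opad) ∥ H(inner) → 64 + 16 = 80 bytes.

80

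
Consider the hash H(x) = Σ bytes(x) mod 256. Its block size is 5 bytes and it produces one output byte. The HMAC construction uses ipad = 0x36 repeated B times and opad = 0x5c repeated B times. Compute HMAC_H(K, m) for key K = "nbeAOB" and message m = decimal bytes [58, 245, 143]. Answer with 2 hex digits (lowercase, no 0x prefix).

Key "nbeAOB" = 6e 62 65 41 4f 42 is 6 bytes > B = 5, so hash it first: H(key) = 07, then zero-pad to 5 bytes: K' = 07 00 00 00 00.
K' ⊕ ipad = 31 36 36 36 36.  K' ⊕ opad = 5b 5c 5c 5c 5c.
Inner input = (K'⊕ipad) ∥ m = 31 36 36 36 36 ∥ 3a f5 8f.
Inner hash: sum = 49+54+54+54+54+58+245+143 = 711; mod 256 = 199 → c7.
Outer input = (K'⊕opad) ∥ inner = 5b 5c 5c 5c 5c ∥ c7.
Outer hash (tag): sum = 91+92+92+92+92+199 = 658; mod 256 = 146 → 92.

92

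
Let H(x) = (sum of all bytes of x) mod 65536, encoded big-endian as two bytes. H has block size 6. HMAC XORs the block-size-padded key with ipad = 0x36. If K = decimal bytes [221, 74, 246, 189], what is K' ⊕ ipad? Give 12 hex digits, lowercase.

eb7cc08b3636

Key decimal bytes [221, 74, 246, 189] = dd 4a f6 bd is 4 bytes ≤ B = 6; zero-pad to 6 bytes: K' = dd 4a f6 bd 00 00.
XOR each byte with 0x36: dd⊕36=eb, 4a⊕36=7c, f6⊕36=c0, bd⊕36=8b, 00⊕36=36, 00⊕36=36.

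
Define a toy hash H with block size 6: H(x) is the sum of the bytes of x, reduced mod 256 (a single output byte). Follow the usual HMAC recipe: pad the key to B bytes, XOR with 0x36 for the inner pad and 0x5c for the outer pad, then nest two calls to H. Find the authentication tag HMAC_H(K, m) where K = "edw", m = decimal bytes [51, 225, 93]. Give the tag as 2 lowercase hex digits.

a9

Key "edw" = 65 64 77 is 3 bytes ≤ B = 6; zero-pad to 6 bytes: K' = 65 64 77 00 00 00.
K' ⊕ ipad = 53 52 41 36 36 36.  K' ⊕ opad = 39 38 2b 5c 5c 5c.
Inner input = (K'⊕ipad) ∥ m = 53 52 41 36 36 36 ∥ 33 e1 5d.
Inner hash: sum = 83+82+65+54+54+54+51+225+93 = 761; mod 256 = 249 → f9.
Outer input = (K'⊕opad) ∥ inner = 39 38 2b 5c 5c 5c ∥ f9.
Outer hash (tag): sum = 57+56+43+92+92+92+249 = 681; mod 256 = 169 → a9.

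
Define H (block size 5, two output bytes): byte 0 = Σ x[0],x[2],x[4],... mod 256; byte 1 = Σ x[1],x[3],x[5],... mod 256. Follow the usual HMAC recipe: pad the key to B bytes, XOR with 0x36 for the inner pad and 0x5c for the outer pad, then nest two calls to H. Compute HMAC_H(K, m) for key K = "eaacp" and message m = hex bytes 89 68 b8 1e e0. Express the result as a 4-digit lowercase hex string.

Key "eaacp" = 65 61 61 63 70 is exactly B = 5 bytes: K' = 65 61 61 63 70.
K' ⊕ ipad = 53 57 57 55 46.  K' ⊕ opad = 39 3d 3d 3f 2c.
Inner input = (K'⊕ipad) ∥ m = 53 57 57 55 46 ∥ 89 68 b8 1e e0.
Inner hash: even-index sum = 374 mod 256 = 118; odd-index sum = 717 mod 256 = 205 → 76 cd.
Outer input = (K'⊕opad) ∥ inner = 39 3d 3d 3f 2c ∥ 76 cd.
Outer hash (tag): even-index sum = 367 mod 256 = 111; odd-index sum = 242 mod 256 = 242 → 6f f2.

6ff2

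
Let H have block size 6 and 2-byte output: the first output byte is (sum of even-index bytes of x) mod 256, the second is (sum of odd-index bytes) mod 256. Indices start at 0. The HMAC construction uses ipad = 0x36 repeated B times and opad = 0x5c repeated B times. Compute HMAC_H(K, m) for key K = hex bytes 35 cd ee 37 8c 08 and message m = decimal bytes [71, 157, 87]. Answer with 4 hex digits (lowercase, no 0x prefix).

1e27

Key hex bytes 35 cd ee 37 8c 08 is exactly B = 6 bytes: K' = 35 cd ee 37 8c 08.
K' ⊕ ipad = 03 fb d8 01 ba 3e.  K' ⊕ opad = 69 91 b2 6b d0 54.
Inner input = (K'⊕ipad) ∥ m = 03 fb d8 01 ba 3e ∥ 47 9d 57.
Inner hash: even-index sum = 563 mod 256 = 51; odd-index sum = 471 mod 256 = 215 → 33 d7.
Outer input = (K'⊕opad) ∥ inner = 69 91 b2 6b d0 54 ∥ 33 d7.
Outer hash (tag): even-index sum = 542 mod 256 = 30; odd-index sum = 551 mod 256 = 39 → 1e 27.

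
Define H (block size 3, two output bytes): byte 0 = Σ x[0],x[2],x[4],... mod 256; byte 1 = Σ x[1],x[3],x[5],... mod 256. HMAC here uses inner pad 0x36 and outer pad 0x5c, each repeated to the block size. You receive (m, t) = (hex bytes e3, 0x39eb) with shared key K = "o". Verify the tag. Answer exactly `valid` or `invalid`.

Key "o" = 6f is 1 byte ≤ B = 3; zero-pad to 3 bytes: K' = 6f 00 00.
K' ⊕ ipad = 59 36 36; K' ⊕ opad = 33 5c 5c.
Inner hash: even-index sum = 143 mod 256 = 143; odd-index sum = 281 mod 256 = 25 → 8f 19.
Outer hash (recomputed tag): even-index sum = 168 mod 256 = 168; odd-index sum = 235 mod 256 = 235 → a8 eb.
Recomputed tag = a8eb; claimed = 39eb → mismatch.

invalid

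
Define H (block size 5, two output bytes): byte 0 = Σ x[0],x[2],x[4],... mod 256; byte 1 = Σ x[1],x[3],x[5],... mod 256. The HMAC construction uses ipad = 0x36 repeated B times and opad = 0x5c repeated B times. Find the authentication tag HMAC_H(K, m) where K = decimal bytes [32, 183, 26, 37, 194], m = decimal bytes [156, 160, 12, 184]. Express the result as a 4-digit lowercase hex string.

9cf2

Key decimal bytes [32, 183, 26, 37, 194] = 20 b7 1a 25 c2 is exactly B = 5 bytes: K' = 20 b7 1a 25 c2.
K' ⊕ ipad = 16 81 2c 13 f4.  K' ⊕ opad = 7c eb 46 79 9e.
Inner input = (K'⊕ipad) ∥ m = 16 81 2c 13 f4 ∥ 9c a0 0c b8.
Inner hash: even-index sum = 654 mod 256 = 142; odd-index sum = 316 mod 256 = 60 → 8e 3c.
Outer input = (K'⊕opad) ∥ inner = 7c eb 46 79 9e ∥ 8e 3c.
Outer hash (tag): even-index sum = 412 mod 256 = 156; odd-index sum = 498 mod 256 = 242 → 9c f2.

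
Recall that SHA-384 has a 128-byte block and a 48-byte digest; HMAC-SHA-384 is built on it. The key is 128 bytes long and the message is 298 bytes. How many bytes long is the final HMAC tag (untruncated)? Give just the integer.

48

The tag is one SHA-384 digest: 48 bytes.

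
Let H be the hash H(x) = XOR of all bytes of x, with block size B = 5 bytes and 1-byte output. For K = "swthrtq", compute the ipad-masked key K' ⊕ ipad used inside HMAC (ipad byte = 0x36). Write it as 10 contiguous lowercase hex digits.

5936363636

Key "swthrtq" = 73 77 74 68 72 74 71 is 7 bytes > B = 5, so hash it first: H(key) = 6f, then zero-pad to 5 bytes: K' = 6f 00 00 00 00.
XOR each byte with 0x36: 6f⊕36=59, 00⊕36=36, 00⊕36=36, 00⊕36=36, 00⊕36=36.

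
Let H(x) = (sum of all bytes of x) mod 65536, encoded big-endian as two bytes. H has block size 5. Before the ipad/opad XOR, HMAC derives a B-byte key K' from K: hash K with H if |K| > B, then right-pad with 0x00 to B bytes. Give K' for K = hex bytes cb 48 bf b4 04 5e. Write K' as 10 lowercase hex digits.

|K| = 6 > B = 5, so first hash the key.
H(K): sum = 203+72+191+180+4+94 = 744 → 02 e8.
Zero-pad H(K) = 02 e8 to 5 bytes: K' = 02 e8 00 00 00.

02e8000000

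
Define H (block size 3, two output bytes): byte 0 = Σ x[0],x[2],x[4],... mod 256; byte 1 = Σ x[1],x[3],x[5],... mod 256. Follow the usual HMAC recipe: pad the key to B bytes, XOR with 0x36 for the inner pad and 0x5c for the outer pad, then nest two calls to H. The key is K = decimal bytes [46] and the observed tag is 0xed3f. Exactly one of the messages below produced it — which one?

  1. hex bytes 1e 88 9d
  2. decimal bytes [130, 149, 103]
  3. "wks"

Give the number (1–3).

2

Key decimal bytes [46] = 2e is 1 byte ≤ B = 3; zero-pad to 3 bytes: K' = 2e 00 00.
K' ⊕ ipad = 18 36 36; K' ⊕ opad = 72 5c 5c.
m1: inner = H(18 36 36 1e 88 9d) = d6 f1; tag = H(72 5c 5c d6 f1) = bf32
m2: inner = H(18 36 36 82 95 67) = e3 1f; tag = H(72 5c 5c e3 1f) = ed3f ← matches
m3: inner = H(18 36 36 77 6b 73) = b9 20; tag = H(72 5c 5c b9 20) = ee15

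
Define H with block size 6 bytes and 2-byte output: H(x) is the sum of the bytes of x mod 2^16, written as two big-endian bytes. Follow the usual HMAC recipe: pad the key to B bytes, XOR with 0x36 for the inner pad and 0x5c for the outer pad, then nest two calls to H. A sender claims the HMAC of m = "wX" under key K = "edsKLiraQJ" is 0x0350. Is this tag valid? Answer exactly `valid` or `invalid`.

invalid

Key "edsKLiraQJ" = 65 64 73 4b 4c 69 72 61 51 4a is 10 bytes > B = 6, so hash it first: H(key) = 03 aa, then zero-pad to 6 bytes: K' = 03 aa 00 00 00 00.
K' ⊕ ipad = 35 9c 36 36 36 36; K' ⊕ opad = 5f f6 5c 5c 5c 5c.
Inner hash: sum = 53+156+54+54+54+54+119+88 = 632 → 02 78.
Outer hash (recomputed tag): sum = 95+246+92+92+92+92+2+120 = 831 → 03 3f.
Recomputed tag = 033f; claimed = 0350 → mismatch.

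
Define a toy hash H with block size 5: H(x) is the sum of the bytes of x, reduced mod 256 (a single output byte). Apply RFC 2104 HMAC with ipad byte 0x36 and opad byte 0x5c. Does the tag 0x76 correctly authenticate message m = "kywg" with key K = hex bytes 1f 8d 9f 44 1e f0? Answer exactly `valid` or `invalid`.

Key hex bytes 1f 8d 9f 44 1e f0 is 6 bytes > B = 5, so hash it first: H(key) = 9d, then zero-pad to 5 bytes: K' = 9d 00 00 00 00.
K' ⊕ ipad = ab 36 36 36 36; K' ⊕ opad = c1 5c 5c 5c 5c.
Inner hash: sum = 171+54+54+54+54+107+121+119+103 = 837; mod 256 = 69 → 45.
Outer hash (recomputed tag): sum = 193+92+92+92+92+69 = 630; mod 256 = 118 → 76.
Recomputed tag = 76; claimed = 76 → match.

valid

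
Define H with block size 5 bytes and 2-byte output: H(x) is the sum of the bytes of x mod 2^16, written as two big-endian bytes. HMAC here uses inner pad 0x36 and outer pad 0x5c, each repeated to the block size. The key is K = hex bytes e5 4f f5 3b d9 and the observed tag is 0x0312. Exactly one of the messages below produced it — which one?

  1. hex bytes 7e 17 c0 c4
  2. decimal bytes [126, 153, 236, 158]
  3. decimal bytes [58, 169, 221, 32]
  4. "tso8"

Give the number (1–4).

Key hex bytes e5 4f f5 3b d9 is exactly B = 5 bytes: K' = e5 4f f5 3b d9.
K' ⊕ ipad = d3 79 c3 0d ef; K' ⊕ opad = b9 13 a9 67 85.
m1: inner = H(d3 79 c3 0d ef 7e 17 c0 c4) = 05 24; tag = H(b9 13 a9 67 85 05 24) = 028a
m2: inner = H(d3 79 c3 0d ef 7e 99 ec 9e) = 05 ac; tag = H(b9 13 a9 67 85 05 ac) = 0312 ← matches
m3: inner = H(d3 79 c3 0d ef 3a a9 dd 20) = 04 eb; tag = H(b9 13 a9 67 85 04 eb) = 0350
m4: inner = H(d3 79 c3 0d ef 74 73 6f 38) = 04 99; tag = H(b9 13 a9 67 85 04 99) = 02fe

2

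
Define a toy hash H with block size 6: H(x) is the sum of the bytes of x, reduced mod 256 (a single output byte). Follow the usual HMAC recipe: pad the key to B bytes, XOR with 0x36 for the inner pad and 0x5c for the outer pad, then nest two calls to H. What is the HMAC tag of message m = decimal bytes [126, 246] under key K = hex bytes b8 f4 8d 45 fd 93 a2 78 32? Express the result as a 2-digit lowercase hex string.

c0

Key hex bytes b8 f4 8d 45 fd 93 a2 78 32 is 9 bytes > B = 6, so hash it first: H(key) = 5a, then zero-pad to 6 bytes: K' = 5a 00 00 00 00 00.
K' ⊕ ipad = 6c 36 36 36 36 36.  K' ⊕ opad = 06 5c 5c 5c 5c 5c.
Inner input = (K'⊕ipad) ∥ m = 6c 36 36 36 36 36 ∥ 7e f6.
Inner hash: sum = 108+54+54+54+54+54+126+246 = 750; mod 256 = 238 → ee.
Outer input = (K'⊕opad) ∥ inner = 06 5c 5c 5c 5c 5c ∥ ee.
Outer hash (tag): sum = 6+92+92+92+92+92+238 = 704; mod 256 = 192 → c0.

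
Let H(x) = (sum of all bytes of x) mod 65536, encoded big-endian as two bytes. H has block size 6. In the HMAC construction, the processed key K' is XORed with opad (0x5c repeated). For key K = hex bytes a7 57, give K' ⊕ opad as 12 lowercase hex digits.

Key hex bytes a7 57 is 2 bytes ≤ B = 6; zero-pad to 6 bytes: K' = a7 57 00 00 00 00.
XOR each byte with 0x5c: a7⊕5c=fb, 57⊕5c=0b, 00⊕5c=5c, 00⊕5c=5c, 00⊕5c=5c, 00⊕5c=5c.

fb0b5c5c5c5c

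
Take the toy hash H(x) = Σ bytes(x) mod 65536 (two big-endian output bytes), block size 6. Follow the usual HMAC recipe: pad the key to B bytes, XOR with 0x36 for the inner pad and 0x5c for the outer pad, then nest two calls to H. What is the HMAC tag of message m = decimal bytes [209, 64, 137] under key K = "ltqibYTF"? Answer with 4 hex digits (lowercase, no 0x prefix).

Key "ltqibYTF" = 6c 74 71 69 62 59 54 46 is 8 bytes > B = 6, so hash it first: H(key) = 03 0f, then zero-pad to 6 bytes: K' = 03 0f 00 00 00 00.
K' ⊕ ipad = 35 39 36 36 36 36.  K' ⊕ opad = 5f 53 5c 5c 5c 5c.
Inner input = (K'⊕ipad) ∥ m = 35 39 36 36 36 36 ∥ d1 40 89.
Inner hash: sum = 53+57+54+54+54+54+209+64+137 = 736 → 02 e0.
Outer input = (K'⊕opad) ∥ inner = 5f 53 5c 5c 5c 5c ∥ 02 e0.
Outer hash (tag): sum = 95+83+92+92+92+92+2+224 = 772 → 03 04.

0304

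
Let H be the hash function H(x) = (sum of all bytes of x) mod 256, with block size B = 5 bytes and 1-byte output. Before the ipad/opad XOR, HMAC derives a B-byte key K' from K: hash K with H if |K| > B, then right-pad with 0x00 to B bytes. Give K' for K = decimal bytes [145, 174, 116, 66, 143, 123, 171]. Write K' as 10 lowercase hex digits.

|K| = 7 > B = 5, so first hash the key.
H(K): sum = 145+174+116+66+143+123+171 = 938; mod 256 = 170 → aa.
Zero-pad H(K) = aa to 5 bytes: K' = aa 00 00 00 00.

aa00000000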